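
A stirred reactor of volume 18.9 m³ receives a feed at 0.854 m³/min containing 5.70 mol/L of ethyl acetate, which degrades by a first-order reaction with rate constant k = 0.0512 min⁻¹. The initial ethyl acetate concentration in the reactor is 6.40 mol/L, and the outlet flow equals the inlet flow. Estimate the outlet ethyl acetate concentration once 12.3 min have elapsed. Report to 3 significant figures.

3.81 mol/L

V dC/dt = Q(C_in − C) − k V C.
This is linear with rate a = Q/V + k = 0.096385 min⁻¹.
C_ss = Q C_in/(Q + kV) = 2.6721 mol/L; C(t) = C_ss + (C₀ − C_ss) e^(−a t).
C(12.3) = 2.6721 + (3.7279)·e^(−0.096385·12.3) = 2.6721 + (3.7279)·0.30558 = 3.8113 mol/L.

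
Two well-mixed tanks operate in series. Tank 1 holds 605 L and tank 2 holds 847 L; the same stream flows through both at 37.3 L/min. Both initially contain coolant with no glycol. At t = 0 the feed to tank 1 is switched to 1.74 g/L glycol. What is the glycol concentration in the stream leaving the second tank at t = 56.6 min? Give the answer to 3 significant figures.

Species balance on tank i: dCᵢ/dt = (Cᵢ₋₁ − Cᵢ)/τᵢ with τᵢ = Vᵢ/Q.
τ₁ = 605/37.3 = 16.220 min; τ₂ = 847/37.3 = 22.708 min.
Tank 1: C₁ = C_in(1 − e^(−t/τ₁)). Tank 2 (τ₁ ≠ τ₂): C₂ = C_in[1 − (τ₁ e^(−t/τ₁) − τ₂ e^(−t/τ₂))/(τ₁ − τ₂)].
At t = 56.6: e^(−t/τ₁) = 0.030514, e^(−t/τ₂) = 0.082700.
C₂ = 1.74·[1 − (16.220·0.030514 − 22.708·0.082700)/(-6.4879)] = 1.74·0.78684 = 1.3691 g/L.

1.37 g/L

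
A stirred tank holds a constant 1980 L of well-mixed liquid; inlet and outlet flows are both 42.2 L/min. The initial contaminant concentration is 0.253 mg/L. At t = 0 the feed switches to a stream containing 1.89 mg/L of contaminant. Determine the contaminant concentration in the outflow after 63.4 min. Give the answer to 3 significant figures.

Species balance on the tank: V dC/dt = Q(C_in − C).
Rewrite as dC/dt + C/τ = C_in/τ, τ = V/Q = 46.919 min.
Integrating: C(t) = C_in + (C₀ − C_in) e^(−t/τ).
C(63.4) = 1.89 + (0.253 − 1.89)·e^(−63.4/46.919) = 1.89 + (-1.6370)·0.25892 = 1.4662 mg/L.

1.47 mg/L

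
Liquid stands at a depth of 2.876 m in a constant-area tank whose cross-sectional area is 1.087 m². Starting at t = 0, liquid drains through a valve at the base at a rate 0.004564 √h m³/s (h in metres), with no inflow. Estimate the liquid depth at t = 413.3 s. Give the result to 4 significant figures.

Unsteady balance on liquid volume: A dh/dt = −0.004564 √h.
∫ h^(−1/2) dh = −(0.004564/A) ∫ dt, giving 2√h = 2√h₀ − (0.004564/A) t.
√h = √2.876 − 0.004564·413.3/(2·1.087) = 1.69588 − 0.867664 = 0.828214.
h = 0.828214² = 0.685938 m.

0.6859 m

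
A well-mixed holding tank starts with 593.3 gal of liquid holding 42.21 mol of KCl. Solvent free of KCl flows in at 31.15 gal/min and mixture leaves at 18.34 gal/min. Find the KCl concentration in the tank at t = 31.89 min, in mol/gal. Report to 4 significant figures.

0.01990 mol/gal

Total volume: dV/dt = Q_in − Q_out = 12.8100 gal/min, so V(t) = 593.3 + 12.8100 t and V(31.89) = 1001.81 gal.
Species balance (pure solvent in): dm/dt = −Q_out · m/V(t).
Separate: dm/m = −Q_out dt/V(t) ⇒ ln(m/m₀) = −(Q_out/(Q_in−Q_out)) ln(V/V₀).
m = m₀ (V₀/V)^(Q_out/(Q_in−Q_out)) = 42.21 × (593.3/1001.81)^(1.43169) = 19.9383 mol.
C = m/V = 19.9383/1001.81 = 0.0199023 mol/gal.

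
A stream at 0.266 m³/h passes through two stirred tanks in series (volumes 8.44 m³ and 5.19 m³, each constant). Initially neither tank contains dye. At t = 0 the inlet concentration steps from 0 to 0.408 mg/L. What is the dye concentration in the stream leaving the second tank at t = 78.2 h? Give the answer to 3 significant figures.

Species balance on tank i: dCᵢ/dt = (Cᵢ₋₁ − Cᵢ)/τᵢ with τᵢ = Vᵢ/Q.
τ₁ = 8.44/0.266 = 31.729 h; τ₂ = 5.19/0.266 = 19.511 h.
Solving the cascade with C₁(0)=C₂(0)=0 gives C₂(t) = C_in[1 − (τ₁ e^(−t/τ₁) − τ₂ e^(−t/τ₂))/(τ₁ − τ₂)].
At t = 78.2: e^(−t/τ₁) = 0.085043, e^(−t/τ₂) = 0.018171.
C₂ = 0.408·[1 − (31.729·0.085043 − 19.511·0.018171)/(12.218)] = 0.408·0.80817 = 0.32973 mg/L.

0.330 mg/L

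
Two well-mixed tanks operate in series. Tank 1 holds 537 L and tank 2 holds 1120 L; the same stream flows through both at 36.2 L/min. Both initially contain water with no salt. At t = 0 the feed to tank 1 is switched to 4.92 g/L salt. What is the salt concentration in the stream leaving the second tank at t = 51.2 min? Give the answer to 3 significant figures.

3.26 g/L

Time constants: τᵢ = Vᵢ/Q for each well-mixed tank.
τ₁ = 537/36.2 = 14.834 min; τ₂ = 1120/36.2 = 30.939 min.
Tank 1: C₁ = C_in(1 − e^(−t/τ₁)). Tank 2 (τ₁ ≠ τ₂): C₂ = C_in[1 − (τ₁ e^(−t/τ₁) − τ₂ e^(−t/τ₂))/(τ₁ − τ₂)].
At t = 51.2: e^(−t/τ₁) = 0.031699, e^(−t/τ₂) = 0.19112.
C₂ = 4.92·[1 − (14.834·0.031699 − 30.939·0.19112)/(-16.105)] = 4.92·0.66204 = 3.2572 g/L.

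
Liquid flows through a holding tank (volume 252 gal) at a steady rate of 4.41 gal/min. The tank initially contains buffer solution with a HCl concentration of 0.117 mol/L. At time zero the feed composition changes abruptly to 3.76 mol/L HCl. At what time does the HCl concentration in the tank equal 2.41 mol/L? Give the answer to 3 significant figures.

Unsteady species balance (constant V, well mixed): V dC/dt = Q(C_in − C), so τ = V/Q = 57.143 min.
C(t) = C_in + (C₀ − C_in) e^(−t/τ). Set C = 2.41 and solve for t:
e^(−t/τ) = (C − C_in)/(C₀ − C_in) = (2.41 − 3.76)/(0.117 − 3.76) = 0.37057
t = −τ ln(…) = 57.143 × 0.99270 = 56.726 min.

56.7 min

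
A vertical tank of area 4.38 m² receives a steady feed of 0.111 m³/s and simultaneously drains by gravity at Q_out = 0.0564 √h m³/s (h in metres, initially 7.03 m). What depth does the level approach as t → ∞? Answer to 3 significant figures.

A dh/dt = Q_in − 0.0564 √h. Steady state requires inflow = outflow:
Q_in = 0.0564 √h_ss ⇒ √h_ss = 0.111/0.0564 = 1.9681.
h_ss = 1.9681² = 3.8734 m. (Since h₀ = 7.03 m > h_ss, the level will fall toward this value.)

3.87 m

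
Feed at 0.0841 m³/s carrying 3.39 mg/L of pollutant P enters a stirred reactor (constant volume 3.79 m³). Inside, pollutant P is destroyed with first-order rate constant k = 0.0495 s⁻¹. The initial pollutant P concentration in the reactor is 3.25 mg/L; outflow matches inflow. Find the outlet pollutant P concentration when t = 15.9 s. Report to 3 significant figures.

1.75 mg/L

Species balance: V dC/dt = Q C_in − Q C − k V C.
This is linear with rate a = Q/V + k = 0.071690 s⁻¹.
C_ss = Q C_in/(Q + kV) = 1.0493 mg/L; C(t) = C_ss + (C₀ − C_ss) e^(−a t).
C(15.9) = 1.0493 + (2.2007)·e^(−0.071690·15.9) = 1.0493 + (2.2007)·0.31986 = 1.7532 mg/L.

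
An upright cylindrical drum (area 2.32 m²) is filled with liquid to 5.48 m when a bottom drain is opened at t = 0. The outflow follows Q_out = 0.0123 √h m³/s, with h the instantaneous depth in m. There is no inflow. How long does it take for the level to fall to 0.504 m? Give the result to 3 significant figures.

A dh/dt = −Q_out = −0.0123 √h.
This is separable: 2 d(√h)/dt = −0.0123/A, so √h = √h₀ − (0.0123/(2A)) t.
t = 2A(√h₀ − √h)/0.0123 = 2·2.32·(√5.48 − √0.504)/0.0123
  = 4.6400 × (2.3409 − 0.70993) / 0.0123 = 615.28 s.

615 s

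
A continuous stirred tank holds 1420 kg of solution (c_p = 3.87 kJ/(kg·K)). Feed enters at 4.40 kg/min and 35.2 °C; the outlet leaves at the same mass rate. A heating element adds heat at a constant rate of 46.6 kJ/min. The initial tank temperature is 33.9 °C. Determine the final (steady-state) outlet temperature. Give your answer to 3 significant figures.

M c_p dT/dt = ṁ c_p (T_in − T) + Q̇.
At steady state dT/dt = 0 ⇒ T_ss = T_in + Q̇/(ṁ c_p) = 35.2 + 46.6/(4.40·3.87) = 37.937 °C.

37.9 °C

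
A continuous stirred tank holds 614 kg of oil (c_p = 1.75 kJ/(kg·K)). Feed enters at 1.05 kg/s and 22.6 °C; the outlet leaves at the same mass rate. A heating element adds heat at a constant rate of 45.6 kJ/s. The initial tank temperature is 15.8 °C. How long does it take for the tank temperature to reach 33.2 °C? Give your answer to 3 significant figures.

467 s

M c_p dT/dt = ṁ c_p (T_in − T) + Q̇.
τ = M/ṁ = 584.76 s; T_ss = T_in + Q̇/(ṁ c_p) = 47.416 °C.
T(t) = T_ss + (T₀ − T_ss) e^(−t/τ). Set T = 33.2:
e^(−t/τ) = (33.2 − 47.416)/(15.8 − 47.416) = 0.44965
t = −584.76 · ln(0.44965) = 467.39 s.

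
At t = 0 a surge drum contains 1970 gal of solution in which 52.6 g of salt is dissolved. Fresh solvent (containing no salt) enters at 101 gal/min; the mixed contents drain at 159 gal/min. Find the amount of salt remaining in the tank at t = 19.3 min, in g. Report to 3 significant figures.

Total volume: dV/dt = Q_in − Q_out = -58.000 gal/min, so V(t) = 1970 − 58.000 t and V(19.3) = 850.60 gal.
Species balance (pure solvent in): dm/dt = −Q_out · m/V(t).
dm/m = −Q_out dt/(V₀ − 58.000 t); integrating gives ln(m/m₀) = −(Q_out/(Q_in−Q_out)) ln(V/V₀).
m = m₀ (V₀/V)^(Q_out/(Q_in−Q_out)) = 52.6 × (1970/850.60)^(-2.7414) = 5.2613 g.

5.26 g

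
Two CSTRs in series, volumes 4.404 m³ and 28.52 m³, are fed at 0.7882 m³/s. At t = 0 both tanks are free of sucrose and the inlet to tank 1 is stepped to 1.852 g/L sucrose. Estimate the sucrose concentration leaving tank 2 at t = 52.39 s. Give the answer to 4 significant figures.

1.337 g/L

Time constants: τᵢ = Vᵢ/Q for each well-mixed tank.
τ₁ = 4.404/0.7882 = 5.58741 s; τ₂ = 28.52/0.7882 = 36.1837 s.
Tank 1: C₁ = C_in(1 − e^(−t/τ₁)). Tank 2 (τ₁ ≠ τ₂): C₂ = C_in[1 − (τ₁ e^(−t/τ₁) − τ₂ e^(−t/τ₂))/(τ₁ − τ₂)].
At t = 52.39: e^(−t/τ₁) = 8.46970e-05, e^(−t/τ₂) = 0.235066.
C₂ = 1.852·[1 − (5.58741·8.46970e-05 − 36.1837·0.235066)/(-30.5963)] = 1.852·0.722022 = 1.33719 g/L.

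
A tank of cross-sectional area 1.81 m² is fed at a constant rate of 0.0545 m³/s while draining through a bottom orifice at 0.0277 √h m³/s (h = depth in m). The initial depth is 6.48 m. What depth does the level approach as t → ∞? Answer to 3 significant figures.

Accumulation of liquid (constant cross-section A): A dh/dt = Q_in − 0.0277 √h. At steady state dh/dt = 0:
Q_in = 0.0277 √h_ss ⇒ √h_ss = 0.0545/0.0277 = 1.9675.
h_ss = 1.9675² = 3.8711 m. (Since h₀ = 6.48 m > h_ss, the level will fall toward this value.)

3.87 m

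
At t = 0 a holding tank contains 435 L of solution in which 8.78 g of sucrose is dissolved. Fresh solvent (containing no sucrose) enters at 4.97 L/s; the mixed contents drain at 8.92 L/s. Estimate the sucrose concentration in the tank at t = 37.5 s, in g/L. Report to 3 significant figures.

Let m(t) be the amount of sucrose. Volume: V(t) = V₀ + (Q_in − Q_out) t = 435 − 3.9500 t; V(37.5) = 286.88 L.
Species balance (pure solvent in): dm/dt = −Q_out · m/V(t).
Separate: dm/m = −Q_out dt/V(t) ⇒ ln(m/m₀) = −(Q_out/(Q_in−Q_out)) ln(V/V₀).
m = m₀ (V₀/V)^(Q_out/(Q_in−Q_out)) = 8.78 × (435/286.88)^(-2.2582) = 3.4294 g.
C = m/V = 3.4294/286.88 = 0.011954 g/L.

0.0120 g/L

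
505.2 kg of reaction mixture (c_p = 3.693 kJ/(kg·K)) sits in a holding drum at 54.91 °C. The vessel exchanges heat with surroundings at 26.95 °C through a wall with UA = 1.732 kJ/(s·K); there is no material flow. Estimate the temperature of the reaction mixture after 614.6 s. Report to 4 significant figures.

42.75 °C

M c_p dT/dt = −UA(T − T_amb).
dT/dt = (T_ss − T)/τ with T_ss = T_amb = 26.9500 °C, τ = M c_p/UA = 505.2·3.693/1.732 = 1077.20 s.
This is linear first-order; T(t) = T_ss + (T₀ − T_ss) e^(−t/τ).
T(614.6) = 26.9500 + (27.9600)·0.565211 = 42.7533 °C.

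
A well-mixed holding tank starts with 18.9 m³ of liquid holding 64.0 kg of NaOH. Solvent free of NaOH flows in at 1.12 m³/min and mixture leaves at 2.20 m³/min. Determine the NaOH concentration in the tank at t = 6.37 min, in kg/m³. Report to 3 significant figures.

2.12 kg/m³

Let m(t) be the amount of NaOH. Volume: V(t) = V₀ + (Q_in − Q_out) t = 18.9 − 1.0800 t; V(6.37) = 12.020 m³.
Species balance (pure solvent in): dm/dt = −Q_out · m/V(t).
dm/m = −Q_out dt/(V₀ − 1.0800 t); integrating gives ln(m/m₀) = −(Q_out/(Q_in−Q_out)) ln(V/V₀).
m = m₀ (V₀/V)^(Q_out/(Q_in−Q_out)) = 64.0 × (18.9/12.020)^(-2.0370) = 25.457 kg.
C = m/V = 25.457/12.020 = 2.1179 kg/m³.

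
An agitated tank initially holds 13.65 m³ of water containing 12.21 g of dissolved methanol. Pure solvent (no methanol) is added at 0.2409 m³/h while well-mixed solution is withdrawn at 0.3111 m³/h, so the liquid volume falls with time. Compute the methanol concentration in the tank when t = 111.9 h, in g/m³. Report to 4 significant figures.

0.04728 g/m³

Total volume: dV/dt = Q_in − Q_out = -0.0702000 m³/h, so V(t) = 13.65 − 0.0702000 t and V(111.9) = 5.79462 m³.
Species balance (pure solvent in): dm/dt = −Q_out · m/V(t).
dm/m = −Q_out dt/(V₀ − 0.0702000 t); integrating gives ln(m/m₀) = −(Q_out/(Q_in−Q_out)) ln(V/V₀).
m = m₀ (V₀/V)^(Q_out/(Q_in−Q_out)) = 12.21 × (13.65/5.79462)^(-4.43162) = 0.273952 g.
C = m/V = 0.273952/5.79462 = 0.0472769 g/m³.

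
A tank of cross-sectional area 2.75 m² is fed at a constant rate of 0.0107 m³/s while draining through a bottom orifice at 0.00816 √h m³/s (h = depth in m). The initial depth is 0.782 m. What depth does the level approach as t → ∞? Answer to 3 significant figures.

1.72 m

A dh/dt = Q_in − 0.00816 √h. Steady state requires inflow = outflow:
Q_in = 0.00816 √h_ss ⇒ √h_ss = 0.0107/0.00816 = 1.3113.
h_ss = 1.3113² = 1.7194 m. (Since h₀ = 0.782 m < h_ss, the level will rise toward this value.)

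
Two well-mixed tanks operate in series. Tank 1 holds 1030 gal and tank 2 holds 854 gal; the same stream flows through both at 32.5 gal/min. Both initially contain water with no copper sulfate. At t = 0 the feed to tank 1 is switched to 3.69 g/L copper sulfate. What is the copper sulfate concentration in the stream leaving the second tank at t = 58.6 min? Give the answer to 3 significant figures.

Each tank obeys Vᵢ dCᵢ/dt = Q(Cᵢ₋₁ − Cᵢ), so τᵢ = Vᵢ/Q.
τ₁ = 1030/32.5 = 31.692 min; τ₂ = 854/32.5 = 26.277 min.
Tank 1: C₁ = C_in(1 − e^(−t/τ₁)). Tank 2 (τ₁ ≠ τ₂): C₂ = C_in[1 − (τ₁ e^(−t/τ₁) − τ₂ e^(−t/τ₂))/(τ₁ − τ₂)].
At t = 58.6: e^(−t/τ₁) = 0.15739, e^(−t/τ₂) = 0.10752.
C₂ = 3.69·[1 − (31.692·0.15739 − 26.277·0.10752)/(5.4154)] = 3.69·0.60062 = 2.2163 g/L.

2.22 g/L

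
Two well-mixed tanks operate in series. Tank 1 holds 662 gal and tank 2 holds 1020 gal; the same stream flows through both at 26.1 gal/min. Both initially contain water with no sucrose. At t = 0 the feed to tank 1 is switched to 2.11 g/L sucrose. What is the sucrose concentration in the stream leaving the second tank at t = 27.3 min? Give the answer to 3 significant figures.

0.450 g/L

Time constants: τᵢ = Vᵢ/Q for each well-mixed tank.
τ₁ = 662/26.1 = 25.364 min; τ₂ = 1020/26.1 = 39.080 min.
Tank 1: C₁ = C_in(1 − e^(−t/τ₁)). Tank 2 (τ₁ ≠ τ₂): C₂ = C_in[1 − (τ₁ e^(−t/τ₁) − τ₂ e^(−t/τ₂))/(τ₁ − τ₂)].
At t = 27.3: e^(−t/τ₁) = 0.34084, e^(−t/τ₂) = 0.49730.
C₂ = 2.11·[1 − (25.364·0.34084 − 39.080·0.49730)/(-13.716)] = 2.11·0.21338 = 0.45024 g/L.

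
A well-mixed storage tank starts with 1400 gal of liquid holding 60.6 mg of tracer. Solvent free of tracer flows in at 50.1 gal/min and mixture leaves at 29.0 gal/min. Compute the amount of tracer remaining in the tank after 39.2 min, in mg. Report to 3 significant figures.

32.0 mg

Let m(t) be the amount of tracer. Volume: V(t) = V₀ + (Q_in − Q_out) t = 1400 + 21.100 t; V(39.2) = 2227.1 gal.
Solute balance: dm/dt = 0 − Q_out C = −Q_out m/V(t).
Separate: dm/m = −Q_out dt/V(t) ⇒ ln(m/m₀) = −(Q_out/(Q_in−Q_out)) ln(V/V₀).
m = m₀ (V₀/V)^(Q_out/(Q_in−Q_out)) = 60.6 × (1400/2227.1)^(1.3744) = 32.016 mg.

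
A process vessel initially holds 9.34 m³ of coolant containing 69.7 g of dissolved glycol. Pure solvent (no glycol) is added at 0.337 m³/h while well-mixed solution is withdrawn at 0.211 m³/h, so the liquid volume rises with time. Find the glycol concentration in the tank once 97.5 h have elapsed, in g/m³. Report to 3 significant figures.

Total volume: dV/dt = Q_in − Q_out = 0.12600 m³/h, so V(t) = 9.34 + 0.12600 t and V(97.5) = 21.625 m³.
Solute balance: dm/dt = 0 − Q_out C = −Q_out m/V(t).
dm/m = −Q_out dt/(V₀ + 0.12600 t); integrating gives ln(m/m₀) = −(Q_out/(Q_in−Q_out)) ln(V/V₀).
m = m₀ (V₀/V)^(Q_out/(Q_in−Q_out)) = 69.7 × (9.34/21.625)^(1.6746) = 17.087 g.
C = m/V = 17.087/21.625 = 0.79013 g/m³.

0.790 g/m³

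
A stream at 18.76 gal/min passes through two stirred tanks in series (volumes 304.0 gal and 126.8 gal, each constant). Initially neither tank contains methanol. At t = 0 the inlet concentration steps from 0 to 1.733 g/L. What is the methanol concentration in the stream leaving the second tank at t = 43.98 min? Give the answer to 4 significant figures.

Species balance on tank i: dCᵢ/dt = (Cᵢ₋₁ − Cᵢ)/τᵢ with τᵢ = Vᵢ/Q.
τ₁ = 304.0/18.76 = 16.2047 min; τ₂ = 126.8/18.76 = 6.75906 min.
Solving the cascade with C₁(0)=C₂(0)=0 gives C₂(t) = C_in[1 − (τ₁ e^(−t/τ₁) − τ₂ e^(−t/τ₂))/(τ₁ − τ₂)].
At t = 43.98: e^(−t/τ₁) = 0.0662693, e^(−t/τ₂) = 0.00149322.
C₂ = 1.733·[1 − (16.2047·0.0662693 − 6.75906·0.00149322)/(9.44563)] = 1.733·0.887379 = 1.53783 g/L.

1.538 g/L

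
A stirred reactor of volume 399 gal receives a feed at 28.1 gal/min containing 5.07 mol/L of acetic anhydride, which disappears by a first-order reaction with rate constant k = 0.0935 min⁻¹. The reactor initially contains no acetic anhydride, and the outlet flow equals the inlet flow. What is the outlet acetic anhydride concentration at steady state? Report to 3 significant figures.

V dC/dt = Q(C_in − C) − k V C.
Steady state (dC/dt = 0): C_ss = Q C_in/(Q + kV) = C_in/(1 + kV/Q).
C_ss = 28.1·5.07/(28.1 + 0.0935·399) = 142.47/65.406 = 2.1782 mol/L.

2.18 mol/L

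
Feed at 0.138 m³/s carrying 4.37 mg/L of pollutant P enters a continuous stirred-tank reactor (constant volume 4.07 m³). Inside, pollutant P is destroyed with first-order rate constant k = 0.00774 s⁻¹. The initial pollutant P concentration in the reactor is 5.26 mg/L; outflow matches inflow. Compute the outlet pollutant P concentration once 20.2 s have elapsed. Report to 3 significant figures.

4.29 mg/L

Species balance: V dC/dt = Q C_in − Q C − k V C.
This is linear with rate a = Q/V + k = 0.041647 s⁻¹.
C_ss = Q C_in/(Q + kV) = 3.5578 mg/L; C(t) = C_ss + (C₀ − C_ss) e^(−a t).
C(20.2) = 3.5578 + (1.7022)·e^(−0.041647·20.2) = 3.5578 + (1.7022)·0.43117 = 4.2918 mg/L.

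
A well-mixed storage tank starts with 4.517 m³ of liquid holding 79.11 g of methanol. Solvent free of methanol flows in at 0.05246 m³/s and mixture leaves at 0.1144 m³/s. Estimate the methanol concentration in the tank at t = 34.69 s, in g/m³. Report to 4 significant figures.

Let m(t) be the amount of methanol. Volume: V(t) = V₀ + (Q_in − Q_out) t = 4.517 − 0.0619400 t; V(34.69) = 2.36830 m³.
Solute balance: dm/dt = 0 − Q_out C = −Q_out m/V(t).
dm/m = −Q_out dt/(V₀ − 0.0619400 t); integrating gives ln(m/m₀) = −(Q_out/(Q_in−Q_out)) ln(V/V₀).
m = m₀ (V₀/V)^(Q_out/(Q_in−Q_out)) = 79.11 × (4.517/2.36830)^(-1.84695) = 24.0062 g.
C = m/V = 24.0062/2.36830 = 10.1364 g/m³.

10.14 g/m³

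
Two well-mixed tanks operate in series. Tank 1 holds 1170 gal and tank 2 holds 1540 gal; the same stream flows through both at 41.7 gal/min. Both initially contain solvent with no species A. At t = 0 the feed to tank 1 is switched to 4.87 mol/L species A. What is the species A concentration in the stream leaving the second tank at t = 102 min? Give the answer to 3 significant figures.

4.00 mol/L

Each tank obeys Vᵢ dCᵢ/dt = Q(Cᵢ₋₁ − Cᵢ), so τᵢ = Vᵢ/Q.
τ₁ = 1170/41.7 = 28.058 min; τ₂ = 1540/41.7 = 36.930 min.
Tank 1: C₁ = C_in(1 − e^(−t/τ₁)). Tank 2 (τ₁ ≠ τ₂): C₂ = C_in[1 − (τ₁ e^(−t/τ₁) − τ₂ e^(−t/τ₂))/(τ₁ − τ₂)].
At t = 102: e^(−t/τ₁) = 0.026374, e^(−t/τ₂) = 0.063169.
C₂ = 4.87·[1 − (28.058·0.026374 − 36.930·0.063169)/(-8.8729)] = 4.87·0.82048 = 3.9957 mol/L.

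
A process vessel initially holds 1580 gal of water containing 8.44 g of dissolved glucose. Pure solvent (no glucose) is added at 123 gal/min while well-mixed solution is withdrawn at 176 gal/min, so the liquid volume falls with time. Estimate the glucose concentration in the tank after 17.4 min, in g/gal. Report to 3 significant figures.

0.000699 g/gal

Let m(t) be the amount of glucose. Volume: V(t) = V₀ + (Q_in − Q_out) t = 1580 − 53.000 t; V(17.4) = 657.80 gal.
Species balance (pure solvent in): dm/dt = −Q_out · m/V(t).
Separate: dm/m = −Q_out dt/V(t) ⇒ ln(m/m₀) = −(Q_out/(Q_in−Q_out)) ln(V/V₀).
m = m₀ (V₀/V)^(Q_out/(Q_in−Q_out)) = 8.44 × (1580/657.80)^(-3.3208) = 0.45982 g.
C = m/V = 0.45982/657.80 = 0.00069902 g/gal.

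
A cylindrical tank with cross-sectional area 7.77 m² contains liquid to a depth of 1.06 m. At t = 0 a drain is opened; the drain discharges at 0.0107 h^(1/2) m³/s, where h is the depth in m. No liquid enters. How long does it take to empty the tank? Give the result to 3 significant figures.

1500 s

Volume balance on the tank: A dh/dt = −0.0107 √h.
∫ h^(−1/2) dh = −(0.0107/A) ∫ dt, giving 2√h = 2√h₀ − (0.0107/A) t.
Tank is empty when √h = 0: t_empty = 2A√h₀/0.0107.
t_empty = 2·7.77·√1.06/0.0107 = 15.540·1.0296/0.0107 = 1495.3 s.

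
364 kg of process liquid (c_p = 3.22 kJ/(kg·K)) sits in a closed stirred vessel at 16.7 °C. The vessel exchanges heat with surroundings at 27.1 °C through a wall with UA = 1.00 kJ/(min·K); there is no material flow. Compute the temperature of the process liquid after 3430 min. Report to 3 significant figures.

26.5 °C

M c_p dT/dt = −UA(T − T_amb).
dT/dt = (T_ss − T)/τ with T_ss = T_amb = 27.100 °C, τ = M c_p/UA = 364·3.22/1.00 = 1172.1 min.
This is linear first-order; T(t) = T_ss + (T₀ − T_ss) e^(−t/τ).
T(3430) = 27.100 + (-10.400)·0.053588 = 26.543 °C.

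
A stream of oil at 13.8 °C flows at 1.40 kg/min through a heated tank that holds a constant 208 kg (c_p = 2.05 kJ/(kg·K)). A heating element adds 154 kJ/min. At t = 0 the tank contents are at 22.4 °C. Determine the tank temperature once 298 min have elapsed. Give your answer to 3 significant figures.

M c_p dT/dt = ṁ c_p (T_in − T) + Q̇.
Rearrange: dT/dt = (T_ss − T)/τ with τ = M/ṁ = 148.57 min and T_ss = T_in + Q̇/(ṁ c_p) = 67.459 °C.
Solution: T(t) = T_ss + (T₀ − T_ss) e^(−t/τ).
T(298) = 67.459 + (-45.059)·e^(−298/148.57) = 67.459 + (-45.059)·0.13456 = 61.396 °C.

61.4 °C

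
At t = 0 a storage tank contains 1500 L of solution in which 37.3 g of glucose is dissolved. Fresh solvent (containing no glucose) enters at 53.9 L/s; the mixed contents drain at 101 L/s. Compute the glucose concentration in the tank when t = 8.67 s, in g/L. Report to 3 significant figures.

Total volume: dV/dt = Q_in − Q_out = -47.100 L/s, so V(t) = 1500 − 47.100 t and V(8.67) = 1091.6 L.
No glucose enters, so dm/dt = −Q_out · (m/V).
Separate: dm/m = −Q_out dt/V(t) ⇒ ln(m/m₀) = −(Q_out/(Q_in−Q_out)) ln(V/V₀).
m = m₀ (V₀/V)^(Q_out/(Q_in−Q_out)) = 37.3 × (1500/1091.6)^(-2.1444) = 18.870 g.
C = m/V = 18.870/1091.6 = 0.017285 g/L.

0.0173 g/L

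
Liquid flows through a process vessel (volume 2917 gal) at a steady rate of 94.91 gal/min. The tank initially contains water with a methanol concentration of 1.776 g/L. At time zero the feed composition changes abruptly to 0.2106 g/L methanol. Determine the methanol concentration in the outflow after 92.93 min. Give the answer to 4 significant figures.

Transient balance on the dissolved component: V dC/dt = Q(C_in − C).
Time constant τ = V/Q = 2917/94.91 = 30.7344 min.
This is linear first-order; C(t) = C_in + (C₀ − C_in) e^(−t/τ).
C(92.93) = 0.2106 + (1.776 − 0.2106)·e^(−92.93/30.7344) = 0.2106 + (1.56540)·0.0486234 = 0.286715 g/L.

0.2867 g/L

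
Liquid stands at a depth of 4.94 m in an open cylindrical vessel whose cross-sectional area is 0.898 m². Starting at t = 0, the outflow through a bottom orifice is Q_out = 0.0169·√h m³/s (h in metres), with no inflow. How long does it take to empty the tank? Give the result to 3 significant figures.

236 s

Volume balance on the tank: A dh/dt = −0.0169 √h.
Separate and integrate: 2(√h − √h₀) = −(0.0169/A) t.
Set h = 0: 2√h₀ = (0.0169/A) t_empty ⇒ t_empty = 2A√h₀/0.0169.
t_empty = 2·0.898·√4.94/0.0169 = 1.7960·2.2226/0.0169 = 236.20 s.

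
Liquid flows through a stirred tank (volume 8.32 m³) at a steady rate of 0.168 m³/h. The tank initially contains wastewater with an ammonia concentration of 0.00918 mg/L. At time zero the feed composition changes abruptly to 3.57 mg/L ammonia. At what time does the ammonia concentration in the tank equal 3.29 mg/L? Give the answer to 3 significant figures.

Species balance: V dC/dt = Q(C_in − C) ⇒ τ = V/Q = 49.524 h.
C(t) = C_in + (C₀ − C_in) e^(−t/τ). Set C = 3.29 and solve for t:
e^(−t/τ) = (C − C_in)/(C₀ − C_in) = (3.29 − 3.57)/(0.00918 − 3.57) = 0.078634
t = −τ ln(…) = 49.524 × 2.5430 = 125.94 h.

126 h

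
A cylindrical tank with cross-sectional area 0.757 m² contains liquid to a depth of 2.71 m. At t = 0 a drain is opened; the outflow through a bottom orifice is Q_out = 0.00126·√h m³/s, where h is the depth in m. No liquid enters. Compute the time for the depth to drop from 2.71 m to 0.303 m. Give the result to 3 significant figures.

1320 s

Accumulation of liquid (constant cross-section A): A dh/dt = −0.00126 √h.
∫ h^(−1/2) dh = −(0.00126/A) ∫ dt, giving 2√h = 2√h₀ − (0.00126/A) t.
t = 2A(√h₀ − √h)/0.00126 = 2·0.757·(√2.71 − √0.303)/0.00126
  = 1.5140 × (1.6462 − 0.55045) / 0.00126 = 1316.6 s.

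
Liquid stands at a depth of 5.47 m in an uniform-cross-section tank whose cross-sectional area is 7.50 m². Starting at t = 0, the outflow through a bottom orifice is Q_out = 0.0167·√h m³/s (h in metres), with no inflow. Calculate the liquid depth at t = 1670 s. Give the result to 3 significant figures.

A dh/dt = −Q_out = −0.0167 √h.
This is separable: 2 d(√h)/dt = −0.0167/A, so √h = √h₀ − (0.0167/(2A)) t.
√h = √5.47 − 0.0167·1670/(2·7.50) = 2.3388 − 1.8593 = 0.47954.
h = 0.47954² = 0.22996 m.

0.230 m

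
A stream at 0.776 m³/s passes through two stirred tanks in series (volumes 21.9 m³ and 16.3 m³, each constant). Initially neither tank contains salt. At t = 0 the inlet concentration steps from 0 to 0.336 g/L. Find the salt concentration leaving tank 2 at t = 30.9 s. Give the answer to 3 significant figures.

0.121 g/L

Each tank obeys Vᵢ dCᵢ/dt = Q(Cᵢ₋₁ − Cᵢ), so τᵢ = Vᵢ/Q.
τ₁ = 21.9/0.776 = 28.222 s; τ₂ = 16.3/0.776 = 21.005 s.
Tank 1: C₁ = C_in(1 − e^(−t/τ₁)). Tank 2 (τ₁ ≠ τ₂): C₂ = C_in[1 − (τ₁ e^(−t/τ₁) − τ₂ e^(−t/τ₂))/(τ₁ − τ₂)].
At t = 30.9: e^(−t/τ₁) = 0.33457, e^(−t/τ₂) = 0.22968.
C₂ = 0.336·[1 − (28.222·0.33457 − 21.005·0.22968)/(7.2165)] = 0.336·0.36012 = 0.12100 g/L.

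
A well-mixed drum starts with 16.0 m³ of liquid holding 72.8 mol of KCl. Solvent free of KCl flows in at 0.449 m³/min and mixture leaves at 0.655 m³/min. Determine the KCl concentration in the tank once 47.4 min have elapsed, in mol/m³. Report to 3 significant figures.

0.583 mol/m³

Let m(t) be the amount of KCl. Volume: V(t) = V₀ + (Q_in − Q_out) t = 16.0 − 0.20600 t; V(47.4) = 6.2356 m³.
Species balance (pure solvent in): dm/dt = −Q_out · m/V(t).
dm/m = −Q_out dt/(V₀ − 0.20600 t); integrating gives ln(m/m₀) = −(Q_out/(Q_in−Q_out)) ln(V/V₀).
m = m₀ (V₀/V)^(Q_out/(Q_in−Q_out)) = 72.8 × (16.0/6.2356)^(-3.1796) = 3.6383 mol.
C = m/V = 3.6383/6.2356 = 0.58348 mol/m³.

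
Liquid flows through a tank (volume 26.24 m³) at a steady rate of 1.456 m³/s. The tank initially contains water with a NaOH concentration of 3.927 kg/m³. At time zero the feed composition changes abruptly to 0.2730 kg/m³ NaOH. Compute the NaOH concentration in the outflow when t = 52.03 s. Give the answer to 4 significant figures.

0.4767 kg/m³

Species balance on the tank: V dC/dt = Q(C_in − C).
Rewrite as dC/dt + C/τ = C_in/τ, τ = V/Q = 18.0220 s.
Solution: C(t) = C_in + (C₀ − C_in) e^(−t/τ).
C(52.03) = 0.2730 + (3.927 − 0.2730)·e^(−52.03/18.0220) = 0.2730 + (3.65400)·0.0557415 = 0.476679 kg/m³.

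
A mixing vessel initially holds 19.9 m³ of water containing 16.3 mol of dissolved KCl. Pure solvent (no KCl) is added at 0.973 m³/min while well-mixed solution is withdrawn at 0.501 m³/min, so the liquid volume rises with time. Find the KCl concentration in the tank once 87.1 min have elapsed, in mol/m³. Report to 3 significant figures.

0.0813 mol/m³

Total volume: dV/dt = Q_in − Q_out = 0.47200 m³/min, so V(t) = 19.9 + 0.47200 t and V(87.1) = 61.011 m³.
Solute balance: dm/dt = 0 − Q_out C = −Q_out m/V(t).
dm/m = −Q_out dt/(V₀ + 0.47200 t); integrating gives ln(m/m₀) = −(Q_out/(Q_in−Q_out)) ln(V/V₀).
m = m₀ (V₀/V)^(Q_out/(Q_in−Q_out)) = 16.3 × (19.9/61.011)^(1.0614) = 4.9629 mol.
C = m/V = 4.9629/61.011 = 0.081344 mol/m³.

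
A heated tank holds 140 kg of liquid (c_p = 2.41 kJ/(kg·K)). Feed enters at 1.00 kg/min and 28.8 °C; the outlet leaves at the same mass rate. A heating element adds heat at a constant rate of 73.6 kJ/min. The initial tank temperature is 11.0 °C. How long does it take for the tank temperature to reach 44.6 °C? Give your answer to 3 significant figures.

M c_p dT/dt = ṁ c_p (T_in − T) + Q̇.
τ = M/ṁ = 140.00 min; T_ss = T_in + Q̇/(ṁ c_p) = 59.339 °C.
T(t) = T_ss + (T₀ − T_ss) e^(−t/τ). Set T = 44.6:
e^(−t/τ) = (44.6 − 59.339)/(11.0 − 59.339) = 0.30492
t = −140.00 · ln(0.30492) = 166.28 min.

166 min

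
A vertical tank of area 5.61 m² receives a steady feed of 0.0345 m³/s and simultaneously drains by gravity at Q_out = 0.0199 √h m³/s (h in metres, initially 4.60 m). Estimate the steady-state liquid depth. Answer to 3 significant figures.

3.01 m

Mass balance (ρ constant): A dh/dt = Q_in − 0.0199 √h. At steady state dh/dt = 0:
Q_in = 0.0199 √h_ss ⇒ √h_ss = 0.0345/0.0199 = 1.7337.
h_ss = 1.7337² = 3.0056 m. (Since h₀ = 4.60 m > h_ss, the level will fall toward this value.)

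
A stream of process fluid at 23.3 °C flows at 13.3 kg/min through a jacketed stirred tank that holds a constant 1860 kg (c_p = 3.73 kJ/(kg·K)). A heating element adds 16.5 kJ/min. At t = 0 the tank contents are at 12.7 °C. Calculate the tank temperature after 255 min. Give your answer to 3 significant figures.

21.9 °C

M c_p dT/dt = ṁ c_p (T_in − T) + Q̇.
Rearrange: dT/dt = (T_ss − T)/τ with τ = M/ṁ = 139.85 min and T_ss = T_in + Q̇/(ṁ c_p) = 23.633 °C.
Solution: T(t) = T_ss + (T₀ − T_ss) e^(−t/τ).
T(255) = 23.633 + (-10.933)·e^(−255/139.85) = 23.633 + (-10.933)·0.16148 = 21.867 °C.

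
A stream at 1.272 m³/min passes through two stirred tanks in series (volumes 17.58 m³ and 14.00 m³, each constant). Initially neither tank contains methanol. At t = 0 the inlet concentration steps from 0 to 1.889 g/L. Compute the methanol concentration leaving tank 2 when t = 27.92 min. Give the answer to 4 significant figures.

1.243 g/L

Time constants: τᵢ = Vᵢ/Q for each well-mixed tank.
τ₁ = 17.58/1.272 = 13.8208 min; τ₂ = 14.00/1.272 = 11.0063 min.
Solving the cascade with C₁(0)=C₂(0)=0 gives C₂(t) = C_in[1 − (τ₁ e^(−t/τ₁) − τ₂ e^(−t/τ₂))/(τ₁ − τ₂)].
At t = 27.92: e^(−t/τ₁) = 0.132636, e^(−t/τ₂) = 0.0791246.
C₂ = 1.889·[1 − (13.8208·0.132636 − 11.0063·0.0791246)/(2.81447)] = 1.889·0.658104 = 1.24316 g/L.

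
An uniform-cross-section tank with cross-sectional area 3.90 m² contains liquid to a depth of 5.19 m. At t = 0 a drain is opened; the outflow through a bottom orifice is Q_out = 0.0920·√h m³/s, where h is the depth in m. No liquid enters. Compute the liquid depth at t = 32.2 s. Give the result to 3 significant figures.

With no inflow, A dh/dt = −0.0920 √h.
This is separable: 2 d(√h)/dt = −0.0920/A, so √h = √h₀ − (0.0920/(2A)) t.
√h = √5.19 − 0.0920·32.2/(2·3.90) = 2.2782 − 0.37979 = 1.8984.
h = 1.8984² = 3.6038 m.

3.60 m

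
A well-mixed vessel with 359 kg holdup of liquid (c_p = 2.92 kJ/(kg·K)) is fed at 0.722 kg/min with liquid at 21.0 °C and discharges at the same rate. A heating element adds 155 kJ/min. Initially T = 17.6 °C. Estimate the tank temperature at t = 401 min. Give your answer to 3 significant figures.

First-law balance (no shaft work): M c_p dT/dt = ṁ c_p (T_in − T) + 155.
τ = M/ṁ = 497.23 min; T_ss = T_in + Q̇/(ṁ c_p) = 21.0 + 155/(0.722·2.92) = 94.521 °C.
Integrating: T(t) = T_ss + (T₀ − T_ss) e^(−t/τ).
T(401) = 94.521 + (-76.921)·e^(−401/497.23) = 94.521 + (-76.921)·0.44643 = 60.181 °C.

60.2 °C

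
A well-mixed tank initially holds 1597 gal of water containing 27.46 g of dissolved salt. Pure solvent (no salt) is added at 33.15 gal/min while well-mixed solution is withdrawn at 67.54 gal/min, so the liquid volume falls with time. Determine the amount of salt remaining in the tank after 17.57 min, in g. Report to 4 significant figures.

Let m(t) be the amount of salt. Volume: V(t) = V₀ + (Q_in − Q_out) t = 1597 − 34.3900 t; V(17.57) = 992.768 gal.
No salt enters, so dm/dt = −Q_out · (m/V).
dm/m = −Q_out dt/(V₀ − 34.3900 t); integrating gives ln(m/m₀) = −(Q_out/(Q_in−Q_out)) ln(V/V₀).
m = m₀ (V₀/V)^(Q_out/(Q_in−Q_out)) = 27.46 × (1597/992.768)^(-1.96394) = 10.7952 g.

10.80 g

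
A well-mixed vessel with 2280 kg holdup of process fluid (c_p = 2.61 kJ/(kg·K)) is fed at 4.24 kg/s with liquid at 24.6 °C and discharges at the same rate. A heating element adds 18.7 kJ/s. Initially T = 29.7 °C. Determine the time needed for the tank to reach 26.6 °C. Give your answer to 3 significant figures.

1290 s

M c_p dT/dt = ṁ c_p (T_in − T) + Q̇.
τ = M/ṁ = 537.74 s; T_ss = T_in + Q̇/(ṁ c_p) = 26.290 °C.
T(t) = T_ss + (T₀ − T_ss) e^(−t/τ). Set T = 26.6:
e^(−t/τ) = (26.6 − 26.290)/(29.7 − 26.290) = 0.090962
t = −537.74 · ln(0.090962) = 1289.1 s.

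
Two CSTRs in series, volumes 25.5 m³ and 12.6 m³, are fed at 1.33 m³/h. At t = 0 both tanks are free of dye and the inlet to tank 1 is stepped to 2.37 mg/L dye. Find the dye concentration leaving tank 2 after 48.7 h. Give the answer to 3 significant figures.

Species balance on tank i: dCᵢ/dt = (Cᵢ₋₁ − Cᵢ)/τᵢ with τᵢ = Vᵢ/Q.
τ₁ = 25.5/1.33 = 19.173 h; τ₂ = 12.6/1.33 = 9.4737 h.
Solving the cascade with C₁(0)=C₂(0)=0 gives C₂(t) = C_in[1 − (τ₁ e^(−t/τ₁) − τ₂ e^(−t/τ₂))/(τ₁ − τ₂)].
At t = 48.7: e^(−t/τ₁) = 0.078863, e^(−t/τ₂) = 0.0058544.
C₂ = 2.37·[1 − (19.173·0.078863 − 9.4737·0.0058544)/(9.6992)] = 2.37·0.84983 = 2.0141 mg/L.

2.01 mg/L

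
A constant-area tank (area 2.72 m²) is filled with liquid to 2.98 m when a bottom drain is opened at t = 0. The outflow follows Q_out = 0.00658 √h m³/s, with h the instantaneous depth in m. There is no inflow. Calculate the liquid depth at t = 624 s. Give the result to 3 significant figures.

Unsteady balance on liquid volume: A dh/dt = −0.00658 √h.
Separate and integrate: 2(√h − √h₀) = −(0.00658/A) t.
√h = √2.98 − 0.00658·624/(2·2.72) = 1.7263 − 0.75476 = 0.97150.
h = 0.97150² = 0.94382 m.

0.944 m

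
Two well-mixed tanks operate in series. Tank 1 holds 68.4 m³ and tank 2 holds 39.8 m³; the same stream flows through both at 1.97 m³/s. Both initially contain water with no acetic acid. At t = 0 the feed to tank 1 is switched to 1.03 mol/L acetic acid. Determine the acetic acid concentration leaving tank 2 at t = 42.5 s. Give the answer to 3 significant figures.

Each tank obeys Vᵢ dCᵢ/dt = Q(Cᵢ₋₁ − Cᵢ), so τᵢ = Vᵢ/Q.
τ₁ = 68.4/1.97 = 34.721 s; τ₂ = 39.8/1.97 = 20.203 s.
Solving the cascade with C₁(0)=C₂(0)=0 gives C₂(t) = C_in[1 − (τ₁ e^(−t/τ₁) − τ₂ e^(−t/τ₂))/(τ₁ − τ₂)].
At t = 42.5: e^(−t/τ₁) = 0.29404, e^(−t/τ₂) = 0.12201.
C₂ = 1.03·[1 − (34.721·0.29404 − 20.203·0.12201)/(14.518)] = 1.03·0.46657 = 0.48057 mol/L.

0.481 mol/L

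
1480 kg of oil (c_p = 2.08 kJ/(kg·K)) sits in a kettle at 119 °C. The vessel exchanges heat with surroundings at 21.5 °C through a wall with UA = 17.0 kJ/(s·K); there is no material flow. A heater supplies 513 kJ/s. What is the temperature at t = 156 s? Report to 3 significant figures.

M c_p dT/dt = −UA(T − T_amb) + Q̇.
dT/dt = (T_ss − T)/τ with T_ss = T_amb + Q̇/UA = 21.5 + 513/17.0 = 51.676 °C, τ = M c_p/UA = 1480·2.08/17.0 = 181.08 s.
Solution: T(t) = T_ss + (T₀ − T_ss) e^(−t/τ).
T(156) = 51.676 + (67.324)·0.42253 = 80.123 °C.

80.1 °C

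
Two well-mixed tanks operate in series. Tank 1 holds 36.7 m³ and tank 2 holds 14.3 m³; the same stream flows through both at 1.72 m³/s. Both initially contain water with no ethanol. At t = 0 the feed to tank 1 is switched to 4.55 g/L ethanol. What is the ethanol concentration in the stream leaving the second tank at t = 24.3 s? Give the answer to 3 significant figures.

2.32 g/L

Time constants: τᵢ = Vᵢ/Q for each well-mixed tank.
τ₁ = 36.7/1.72 = 21.337 s; τ₂ = 14.3/1.72 = 8.3140 s.
Tank 1: C₁ = C_in(1 − e^(−t/τ₁)). Tank 2 (τ₁ ≠ τ₂): C₂ = C_in[1 − (τ₁ e^(−t/τ₁) − τ₂ e^(−t/τ₂))/(τ₁ − τ₂)].
At t = 24.3: e^(−t/τ₁) = 0.32019, e^(−t/τ₂) = 0.053783.
C₂ = 4.55·[1 − (21.337·0.32019 − 8.3140·0.053783)/(13.023)] = 4.55·0.50975 = 2.3193 g/L.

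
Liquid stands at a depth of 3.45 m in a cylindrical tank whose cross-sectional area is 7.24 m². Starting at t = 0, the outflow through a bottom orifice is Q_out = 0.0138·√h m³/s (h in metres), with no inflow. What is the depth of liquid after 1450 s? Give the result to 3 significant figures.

A dh/dt = −Q_out = −0.0138 √h.
This is separable: 2 d(√h)/dt = −0.0138/A, so √h = √h₀ − (0.0138/(2A)) t.
√h = √3.45 − 0.0138·1450/(2·7.24) = 1.8574 − 1.3819 = 0.47551.
h = 0.47551² = 0.22611 m.

0.226 m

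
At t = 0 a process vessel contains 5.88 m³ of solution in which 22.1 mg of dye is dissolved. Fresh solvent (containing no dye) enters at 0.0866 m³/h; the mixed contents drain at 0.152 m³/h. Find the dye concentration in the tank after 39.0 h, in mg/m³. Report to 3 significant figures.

Let m(t) be the amount of dye. Volume: V(t) = V₀ + (Q_in − Q_out) t = 5.88 − 0.065400 t; V(39.0) = 3.3294 m³.
No dye enters, so dm/dt = −Q_out · (m/V).
Separate: dm/m = −Q_out dt/V(t) ⇒ ln(m/m₀) = −(Q_out/(Q_in−Q_out)) ln(V/V₀).
m = m₀ (V₀/V)^(Q_out/(Q_in−Q_out)) = 22.1 × (5.88/3.3294)^(-2.3242) = 5.8925 mg.
C = m/V = 5.8925/3.3294 = 1.7698 mg/m³.

1.77 mg/m³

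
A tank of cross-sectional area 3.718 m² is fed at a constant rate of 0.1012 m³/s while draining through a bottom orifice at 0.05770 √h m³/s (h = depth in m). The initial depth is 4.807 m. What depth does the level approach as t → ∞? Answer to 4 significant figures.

Level balance: A dh/dt = 0.1012 − 0.05770 √h. Setting dh/dt = 0:
Q_in = 0.05770 √h_ss ⇒ √h_ss = 0.1012/0.05770 = 1.75390.
h_ss = 1.75390² = 3.07616 m. (Since h₀ = 4.807 m > h_ss, the level will fall toward this value.)

3.076 m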